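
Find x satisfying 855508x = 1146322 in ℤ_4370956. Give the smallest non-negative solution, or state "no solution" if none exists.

gcd(855508, 4370956):
4370956 = 5×855508 + 93416
855508 = 9×93416 + 14764
93416 = 6×14764 + 4832
14764 = 3×4832 + 268
4832 = 18×268 + 8
268 = 33×8 + 4
8 = 2×4 + 0
gcd = 4, but 4 ∤ 1146322, so the congruence has no solution.

no solution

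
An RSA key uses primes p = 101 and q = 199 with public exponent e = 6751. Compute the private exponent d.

12151

φ(n) = (p−1)(q−1) = 100·198 = 19800.
Need d with 6751·d ≡ 1 (mod 19800). Apply the extended Euclidean algorithm:
19800 = 2×6751 + 6298
6751 = 1×6298 + 453
6298 = 13×453 + 409
453 = 1×409 + 44
409 = 9×44 + 13
44 = 3×13 + 5
13 = 2×5 + 3
5 = 1×3 + 2
3 = 1×2 + 1
2 = 2×1 + 0
Back-substitute:
1 = 3 − 2
1 = −5 + 2·3
1 = 2·13 − 5·5
1 = −5·44 + 17·13
1 = 17·409 − 158·44
1 = −158·453 + 175·409
1 = 175·6298 − 2433·453
1 = −2433·6751 + 2608·6298
1 = 2608·19800 − 7649·6751
So 6751·(-7649) ≡ 1 (mod 19800), hence d ≡ -7649 ≡ 12151 (mod 19800).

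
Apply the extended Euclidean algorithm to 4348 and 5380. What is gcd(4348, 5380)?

Repeated division:
5380 = 1*4348 + 1032
4348 = 4*1032 + 220
1032 = 4*220 + 152
220 = 1*152 + 68
152 = 2*68 + 16
68 = 4*16 + 4
16 = 4*4 + 0
gcd(4348, 5380) = 4.
Back-substituting:
4 = 68 − 4·16
4 = −4·152 + 9·68
4 = 9·220 − 13·152
4 = −13·1032 + 61·220
4 = 61·4348 − 257·1032
4 = −257·5380 + 318·4348
So 4 = (-257)·5380 + (318)·4348.

4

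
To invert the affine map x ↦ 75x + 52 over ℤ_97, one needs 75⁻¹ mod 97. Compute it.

Run Euclid on (97, 75):
97 = 1·75 + 22
75 = 3·22 + 9
22 = 2·9 + 4
9 = 2·4 + 1
4 = 4·1 + 0
The gcd is 1. Working backward:
1 = 9 − 2·4
1 = −2·22 + 5·9
1 = 5·75 − 17·22
1 = −17·97 + 22·75
So 75·22 ≡ 1 (mod 97).

22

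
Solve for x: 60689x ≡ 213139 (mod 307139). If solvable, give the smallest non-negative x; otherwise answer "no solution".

304273

First find gcd(60689, 307139):
307139 = 5×60689 + 3694
60689 = 16×3694 + 1585
3694 = 2×1585 + 524
1585 = 3×524 + 13
524 = 40×13 + 4
13 = 3×4 + 1
4 = 4×1 + 0
gcd = 1, so a unique solution mod 307139 exists.
Back-substitute for the Bézout coefficients:
1 = 13 − 3·4
1 = −3·524 + 121·13
1 = 121·1585 − 366·524
1 = −366·3694 + 853·1585
1 = 853·60689 − 14014·3694
1 = −14014·307139 + 70923·60689
So 60689·(70923) ≡ 1 (mod 307139), giving 60689⁻¹ ≡ 70923.
x ≡ 60689⁻¹·213139 ≡ 70923·213139 ≡ 304273 (mod 307139).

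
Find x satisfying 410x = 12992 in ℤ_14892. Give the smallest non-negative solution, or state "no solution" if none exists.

4354

First find gcd(410, 14892):
14892 = 36·410 + 132
410 = 3·132 + 14
132 = 9·14 + 6
14 = 2·6 + 2
6 = 3·2 + 0
gcd = 2 and 2 | 12992, so solutions exist. Divide through by 2: 205x ≡ 6496 (mod 7446).
Now find 205⁻¹ mod 7446:
7446 = 36·205 + 66
205 = 3·66 + 7
66 = 9·7 + 3
7 = 2·3 + 1
3 = 3·1 + 0
Back-substitute:
1 = 7 − 2·3
1 = −2·66 + 19·7
1 = 19·205 − 59·66
1 = −59·7446 + 2143·205
So 205⁻¹ ≡ 2143 (mod 7446).
Then x ≡ 2143·6496 ≡ 4354 (mod 7446); the smallest non-negative solution is x = 4354.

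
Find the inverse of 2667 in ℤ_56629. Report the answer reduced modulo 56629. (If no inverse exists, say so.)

12655

Apply the Euclidean algorithm to 56629 and 2667:
56629 = 21*2667 + 622
2667 = 4*622 + 179
622 = 3*179 + 85
179 = 2*85 + 9
85 = 9*9 + 4
9 = 2*4 + 1
4 = 4*1 + 0
The gcd is 1. Working backward:
1 = 9 − 2·4
1 = −2·85 + 19·9
1 = 19·179 − 40·85
1 = −40·622 + 139·179
1 = 139·2667 − 596·622
1 = −596·56629 + 12655·2667
So 2667·12655 ≡ 1 (mod 56629).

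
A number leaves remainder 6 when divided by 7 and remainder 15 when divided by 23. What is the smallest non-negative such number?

Write x = 6 + 7·k. Then 7·k ≡ 15 − 6 ≡ 9 (mod 23).
Need 7⁻¹ mod 23. Extended Euclid on (23, 7):
23 = 3·7 + 2
7 = 3·2 + 1
2 = 2·1 + 0
Back-substitute:
1 = 7 − 3·2
1 = −3·23 + 10·7
7⁻¹ ≡ 10 (mod 23), so k ≡ 10·9 ≡ 21 (mod 23).
x = 6 + 7·21 = 153.

153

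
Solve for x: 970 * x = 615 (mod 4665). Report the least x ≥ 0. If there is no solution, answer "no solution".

First find gcd(970, 4665):
4665 = 4*970 + 785
970 = 1*785 + 185
785 = 4*185 + 45
185 = 4*45 + 5
45 = 9*5 + 0
gcd = 5 and 5 | 615, so solutions exist. Divide through by 5: 194x ≡ 123 (mod 933).
Now find 194⁻¹ mod 933:
933 = 4·194 + 157
194 = 1·157 + 37
157 = 4·37 + 9
37 = 4·9 + 1
9 = 9·1 + 0
Back-substitute:
1 = 37 − 4·9
1 = −4·157 + 17·37
1 = 17·194 − 21·157
1 = −21·933 + 101·194
So 194⁻¹ ≡ 101 (mod 933).
Then x ≡ 101·123 ≡ 294 (mod 933); the smallest non-negative solution is x = 294.

294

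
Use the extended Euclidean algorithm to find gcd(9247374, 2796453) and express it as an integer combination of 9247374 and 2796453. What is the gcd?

9

Repeated division:
9247374 = 3*2796453 + 858015
2796453 = 3*858015 + 222408
858015 = 3*222408 + 190791
222408 = 1*190791 + 31617
190791 = 6*31617 + 1089
31617 = 29*1089 + 36
1089 = 30*36 + 9
36 = 4*9 + 0
gcd(9247374, 2796453) = 9.
Express as a combination:
9 = 1089 − 30·36
9 = −30·31617 + 871·1089
9 = 871·190791 − 5256·31617
9 = −5256·222408 + 6127·190791
9 = 6127·858015 − 23637·222408
9 = −23637·2796453 + 77038·858015
9 = 77038·9247374 − 254751·2796453
So 9 = (77038)·9247374 + (-254751)·2796453.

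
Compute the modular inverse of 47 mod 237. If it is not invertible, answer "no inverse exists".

Apply the Euclidean algorithm to 237 and 47:
237 = 5*47 + 2
47 = 23*2 + 1
2 = 2*1 + 0
The gcd is 1. Working backward:
1 = 47 − 23·2
1 = −23·237 + 116·47
So 47·116 ≡ 1 (mod 237).

116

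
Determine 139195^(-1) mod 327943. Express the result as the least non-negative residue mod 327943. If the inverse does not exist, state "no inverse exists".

Compute gcd(139195, 327943):
327943 = 2*139195 + 49553
139195 = 2*49553 + 40089
49553 = 1*40089 + 9464
40089 = 4*9464 + 2233
9464 = 4*2233 + 532
2233 = 4*532 + 105
532 = 5*105 + 7
105 = 15*7 + 0
gcd(139195, 327943) = 7 ≠ 1, so 139195 has no multiplicative inverse modulo 327943.

no inverse exists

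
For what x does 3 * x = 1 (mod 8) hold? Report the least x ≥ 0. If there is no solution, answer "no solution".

First find gcd(3, 8):
8 = 2*3 + 2
3 = 1*2 + 1
2 = 2*1 + 0
gcd = 1, so a unique solution mod 8 exists.
Back-substitute for the Bézout coefficients:
1 = 3 − 2
1 = −8 + 3·3
So 3·(3) ≡ 1 (mod 8), giving 3⁻¹ ≡ 3.
x ≡ 3⁻¹·1 ≡ 3·1 ≡ 3 (mod 8).

3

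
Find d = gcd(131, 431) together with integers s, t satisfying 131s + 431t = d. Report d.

Repeated division:
431 = 3·131 + 38
131 = 3·38 + 17
38 = 2·17 + 4
17 = 4·4 + 1
4 = 4·1 + 0
gcd(131, 431) = 1.
Express as a combination:
1 = 17 − 4·4
1 = −4·38 + 9·17
1 = 9·131 − 31·38
1 = −31·431 + 102·131
So 1 = (-31)·431 + (102)·131.

1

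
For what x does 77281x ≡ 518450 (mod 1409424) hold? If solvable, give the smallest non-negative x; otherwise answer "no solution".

First find gcd(77281, 1409424):
1409424 = 18·77281 + 18366
77281 = 4·18366 + 3817
18366 = 4·3817 + 3098
3817 = 1·3098 + 719
3098 = 4·719 + 222
719 = 3·222 + 53
222 = 4·53 + 10
53 = 5·10 + 3
10 = 3·3 + 1
3 = 3·1 + 0
gcd = 1, so a unique solution mod 1409424 exists.
Back-substitute for the Bézout coefficients:
1 = 10 − 3·3
1 = −3·53 + 16·10
1 = 16·222 − 67·53
1 = −67·719 + 217·222
1 = 217·3098 − 935·719
1 = −935·3817 + 1152·3098
1 = 1152·18366 − 5543·3817
1 = −5543·77281 + 23324·18366
1 = 23324·1409424 − 425375·77281
So 77281·(-425375) ≡ 1 (mod 1409424), giving 77281⁻¹ ≡ 984049.
x ≡ 77281⁻¹·518450 ≡ 984049·518450 ≡ 1132802 (mod 1409424).

1132802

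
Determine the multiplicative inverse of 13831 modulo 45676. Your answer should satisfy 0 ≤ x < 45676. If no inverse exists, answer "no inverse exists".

Run Euclid on (45676, 13831):
45676 = 3*13831 + 4183
13831 = 3*4183 + 1282
4183 = 3*1282 + 337
1282 = 3*337 + 271
337 = 1*271 + 66
271 = 4*66 + 7
66 = 9*7 + 3
7 = 2*3 + 1
3 = 3*1 + 0
Since gcd(13831, 45676) = 1, back-substitute to write 1 as a combination:
1 = 7 − 2·3
1 = −2·66 + 19·7
1 = 19·271 − 78·66
1 = −78·337 + 97·271
1 = 97·1282 − 369·337
1 = −369·4183 + 1204·1282
1 = 1204·13831 − 3981·4183
1 = −3981·45676 + 13147·13831
So 13831·13147 ≡ 1 (mod 45676).

13147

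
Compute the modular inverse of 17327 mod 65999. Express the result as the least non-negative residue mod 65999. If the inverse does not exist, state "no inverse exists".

28442

Run Euclid on (65999, 17327):
65999 = 3·17327 + 14018
17327 = 1·14018 + 3309
14018 = 4·3309 + 782
3309 = 4·782 + 181
782 = 4·181 + 58
181 = 3·58 + 7
58 = 8·7 + 2
7 = 3·2 + 1
2 = 2·1 + 0
gcd = 1, so the inverse exists. Back-substitute:
1 = 7 − 3·2
1 = −3·58 + 25·7
1 = 25·181 − 78·58
1 = −78·782 + 337·181
1 = 337·3309 − 1426·782
1 = −1426·14018 + 6041·3309
1 = 6041·17327 − 7467·14018
1 = −7467·65999 + 28442·17327
So 17327·28442 ≡ 1 (mod 65999).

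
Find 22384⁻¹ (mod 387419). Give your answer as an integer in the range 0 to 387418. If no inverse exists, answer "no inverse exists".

Run Euclid on (387419, 22384):
387419 = 17*22384 + 6891
22384 = 3*6891 + 1711
6891 = 4*1711 + 47
1711 = 36*47 + 19
47 = 2*19 + 9
19 = 2*9 + 1
9 = 9*1 + 0
The gcd is 1. Working backward:
1 = 19 − 2·9
1 = −2·47 + 5·19
1 = 5·1711 − 182·47
1 = −182·6891 + 733·1711
1 = 733·22384 − 2381·6891
1 = −2381·387419 + 41210·22384
So 22384·41210 ≡ 1 (mod 387419).

41210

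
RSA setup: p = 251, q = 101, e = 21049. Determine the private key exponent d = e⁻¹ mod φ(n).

1449

φ(n) = (p−1)(q−1) = 250·100 = 25000.
Need d with 21049·d ≡ 1 (mod 25000). Apply the extended Euclidean algorithm:
25000 = 1×21049 + 3951
21049 = 5×3951 + 1294
3951 = 3×1294 + 69
1294 = 18×69 + 52
69 = 1×52 + 17
52 = 3×17 + 1
17 = 17×1 + 0
Back-substitute:
1 = 52 − 3·17
1 = −3·69 + 4·52
1 = 4·1294 − 75·69
1 = −75·3951 + 229·1294
1 = 229·21049 − 1220·3951
1 = −1220·25000 + 1449·21049
So 21049·1449 ≡ 1 (mod 25000), hence d = 1449.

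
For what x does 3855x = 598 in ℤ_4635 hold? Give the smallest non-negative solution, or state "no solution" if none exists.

no solution

gcd(3855, 4635):
4635 = 1·3855 + 780
3855 = 4·780 + 735
780 = 1·735 + 45
735 = 16·45 + 15
45 = 3·15 + 0
gcd = 15, but 15 ∤ 598, so the congruence has no solution.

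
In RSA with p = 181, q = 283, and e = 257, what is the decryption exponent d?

φ(n) = (p−1)(q−1) = 180·282 = 50760.
Need d with 257·d ≡ 1 (mod 50760). Apply the extended Euclidean algorithm:
50760 = 197·257 + 131
257 = 1·131 + 126
131 = 1·126 + 5
126 = 25·5 + 1
5 = 5·1 + 0
Back-substitute:
1 = 126 − 25·5
1 = −25·131 + 26·126
1 = 26·257 − 51·131
1 = −51·50760 + 10073·257
So 257·10073 ≡ 1 (mod 50760), hence d = 10073.

10073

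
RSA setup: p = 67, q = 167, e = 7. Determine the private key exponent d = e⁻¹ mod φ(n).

9391

φ(n) = (p−1)(q−1) = 66·166 = 10956.
Need d with 7·d ≡ 1 (mod 10956). Apply the extended Euclidean algorithm:
10956 = 1565*7 + 1
7 = 7*1 + 0
Back-substitute:
1 = 10956 − 1565·7
So 7·(-1565) ≡ 1 (mod 10956), hence d ≡ -1565 ≡ 9391 (mod 10956).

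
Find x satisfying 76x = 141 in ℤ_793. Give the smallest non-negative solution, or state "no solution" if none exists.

First find gcd(76, 793):
793 = 10·76 + 33
76 = 2·33 + 10
33 = 3·10 + 3
10 = 3·3 + 1
3 = 3·1 + 0
gcd = 1, so a unique solution mod 793 exists.
Back-substitute for the Bézout coefficients:
1 = 10 − 3·3
1 = −3·33 + 10·10
1 = 10·76 − 23·33
1 = −23·793 + 240·76
So 76·(240) ≡ 1 (mod 793), giving 76⁻¹ ≡ 240.
x ≡ 76⁻¹·141 ≡ 240·141 ≡ 534 (mod 793).

534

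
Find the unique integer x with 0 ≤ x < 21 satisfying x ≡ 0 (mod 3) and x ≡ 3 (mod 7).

3

Write x = 0 + 3·k. Then 3·k ≡ 3 − 0 ≡ 3 (mod 7).
Need 3⁻¹ mod 7. Extended Euclid on (7, 3):
7 = 2·3 + 1
3 = 3·1 + 0
Back-substitute:
1 = 7 − 2·3
3⁻¹ ≡ 5 (mod 7), so k ≡ 5·3 ≡ 1 (mod 7).
x = 0 + 3·1 = 3.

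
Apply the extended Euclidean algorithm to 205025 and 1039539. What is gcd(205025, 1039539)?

1

Apply Euclid's algorithm to 1039539 and 205025:
1039539 = 5*205025 + 14414
205025 = 14*14414 + 3229
14414 = 4*3229 + 1498
3229 = 2*1498 + 233
1498 = 6*233 + 100
233 = 2*100 + 33
100 = 3*33 + 1
33 = 33*1 + 0
gcd(205025, 1039539) = 1.
Working backward:
1 = 100 − 3·33
1 = −3·233 + 7·100
1 = 7·1498 − 45·233
1 = −45·3229 + 97·1498
1 = 97·14414 − 433·3229
1 = −433·205025 + 6159·14414
1 = 6159·1039539 − 31228·205025
So 1 = (6159)·1039539 + (-31228)·205025.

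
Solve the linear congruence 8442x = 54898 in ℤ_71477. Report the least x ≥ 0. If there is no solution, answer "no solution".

gcd(8442, 71477):
71477 = 8*8442 + 3941
8442 = 2*3941 + 560
3941 = 7*560 + 21
560 = 26*21 + 14
21 = 1*14 + 7
14 = 2*7 + 0
gcd = 7, but 7 ∤ 54898, so the congruence has no solution.

no solution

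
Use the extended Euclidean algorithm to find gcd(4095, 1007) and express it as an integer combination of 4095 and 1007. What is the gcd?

1

Apply Euclid's algorithm to 4095 and 1007:
4095 = 4*1007 + 67
1007 = 15*67 + 2
67 = 33*2 + 1
2 = 2*1 + 0
gcd(4095, 1007) = 1.
Express as a combination:
1 = 67 − 33·2
1 = −33·1007 + 496·67
1 = 496·4095 − 2017·1007
So 1 = (496)·4095 + (-2017)·1007.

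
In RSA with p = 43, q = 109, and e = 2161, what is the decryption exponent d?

φ(n) = (p−1)(q−1) = 42·108 = 4536.
Need d with 2161·d ≡ 1 (mod 4536). Apply the extended Euclidean algorithm:
4536 = 2×2161 + 214
2161 = 10×214 + 21
214 = 10×21 + 4
21 = 5×4 + 1
4 = 4×1 + 0
Back-substitute:
1 = 21 − 5·4
1 = −5·214 + 51·21
1 = 51·2161 − 515·214
1 = −515·4536 + 1081·2161
So 2161·1081 ≡ 1 (mod 4536), hence d = 1081.

1081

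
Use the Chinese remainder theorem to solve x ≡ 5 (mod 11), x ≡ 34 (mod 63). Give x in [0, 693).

Write x = 5 + 11·k. Then 11·k ≡ 34 − 5 ≡ 29 (mod 63).
Need 11⁻¹ mod 63. Extended Euclid on (63, 11):
63 = 5×11 + 8
11 = 1×8 + 3
8 = 2×3 + 2
3 = 1×2 + 1
2 = 2×1 + 0
Back-substitute:
1 = 3 − 2
1 = −8 + 3·3
1 = 3·11 − 4·8
1 = −4·63 + 23·11
11⁻¹ ≡ 23 (mod 63), so k ≡ 23·29 ≡ 37 (mod 63).
x = 5 + 11·37 = 412.

412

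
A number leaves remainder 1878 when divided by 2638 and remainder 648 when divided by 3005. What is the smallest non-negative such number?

Write x = 1878 + 2638·k. Then 2638·k ≡ 648 − 1878 ≡ 1775 (mod 3005).
Need 2638⁻¹ mod 3005. Extended Euclid on (3005, 2638):
3005 = 1·2638 + 367
2638 = 7·367 + 69
367 = 5·69 + 22
69 = 3·22 + 3
22 = 7·3 + 1
3 = 3·1 + 0
Back-substitute:
1 = 22 − 7·3
1 = −7·69 + 22·22
1 = 22·367 − 117·69
1 = −117·2638 + 841·367
1 = 841·3005 − 958·2638
2638⁻¹ ≡ 2047 (mod 3005), so k ≡ 2047·1775 ≡ 380 (mod 3005).
x = 1878 + 2638·380 = 1004318.

1004318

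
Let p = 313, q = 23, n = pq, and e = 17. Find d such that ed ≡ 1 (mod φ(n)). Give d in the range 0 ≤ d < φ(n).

φ(n) = (p−1)(q−1) = 312·22 = 6864.
Need d with 17·d ≡ 1 (mod 6864). Apply the extended Euclidean algorithm:
6864 = 403×17 + 13
17 = 1×13 + 4
13 = 3×4 + 1
4 = 4×1 + 0
Back-substitute:
1 = 13 − 3·4
1 = −3·17 + 4·13
1 = 4·6864 − 1615·17
So 17·(-1615) ≡ 1 (mod 6864), hence d ≡ -1615 ≡ 5249 (mod 6864).

5249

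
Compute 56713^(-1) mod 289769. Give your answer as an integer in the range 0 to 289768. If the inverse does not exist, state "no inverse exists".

gcd(289769, 56713) by repeated division:
289769 = 5·56713 + 6204
56713 = 9·6204 + 877
6204 = 7·877 + 65
877 = 13·65 + 32
65 = 2·32 + 1
32 = 32·1 + 0
Since gcd(56713, 289769) = 1, back-substitute to write 1 as a combination:
1 = 65 − 2·32
1 = −2·877 + 27·65
1 = 27·6204 − 191·877
1 = −191·56713 + 1746·6204
1 = 1746·289769 − 8921·56713
Thus 56713·(-8921) ≡ 1 (mod 289769); reducing, -8921 mod 289769 = 280848.

280848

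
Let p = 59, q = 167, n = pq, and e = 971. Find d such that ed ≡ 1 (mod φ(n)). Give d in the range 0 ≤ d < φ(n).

2231

φ(n) = (p−1)(q−1) = 58·166 = 9628.
Need d with 971·d ≡ 1 (mod 9628). Apply the extended Euclidean algorithm:
9628 = 9×971 + 889
971 = 1×889 + 82
889 = 10×82 + 69
82 = 1×69 + 13
69 = 5×13 + 4
13 = 3×4 + 1
4 = 4×1 + 0
Back-substitute:
1 = 13 − 3·4
1 = −3·69 + 16·13
1 = 16·82 − 19·69
1 = −19·889 + 206·82
1 = 206·971 − 225·889
1 = −225·9628 + 2231·971
So 971·2231 ≡ 1 (mod 9628), hence d = 2231.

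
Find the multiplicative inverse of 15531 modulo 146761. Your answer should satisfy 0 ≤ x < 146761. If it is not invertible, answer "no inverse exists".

gcd(146761, 15531) by repeated division:
146761 = 9*15531 + 6982
15531 = 2*6982 + 1567
6982 = 4*1567 + 714
1567 = 2*714 + 139
714 = 5*139 + 19
139 = 7*19 + 6
19 = 3*6 + 1
6 = 6*1 + 0
The gcd is 1. Working backward:
1 = 19 − 3·6
1 = −3·139 + 22·19
1 = 22·714 − 113·139
1 = −113·1567 + 248·714
1 = 248·6982 − 1105·1567
1 = −1105·15531 + 2458·6982
1 = 2458·146761 − 23227·15531
Thus 15531·(-23227) ≡ 1 (mod 146761); reducing, -23227 mod 146761 = 123534.

123534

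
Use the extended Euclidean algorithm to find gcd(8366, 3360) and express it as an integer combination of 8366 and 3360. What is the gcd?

Euclidean algorithm:
8366 = 2·3360 + 1646
3360 = 2·1646 + 68
1646 = 24·68 + 14
68 = 4·14 + 12
14 = 1·12 + 2
12 = 6·2 + 0
gcd(8366, 3360) = 2.
Working backward:
2 = 14 − 12
2 = −68 + 5·14
2 = 5·1646 − 121·68
2 = −121·3360 + 247·1646
2 = 247·8366 − 615·3360
So 2 = (247)·8366 + (-615)·3360.

2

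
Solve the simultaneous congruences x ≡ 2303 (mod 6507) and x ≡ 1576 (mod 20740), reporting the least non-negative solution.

Write x = 2303 + 6507·k. Then 6507·k ≡ 1576 − 2303 ≡ 20013 (mod 20740).
Need 6507⁻¹ mod 20740. Extended Euclid on (20740, 6507):
20740 = 3·6507 + 1219
6507 = 5·1219 + 412
1219 = 2·412 + 395
412 = 1·395 + 17
395 = 23·17 + 4
17 = 4·4 + 1
4 = 4·1 + 0
Back-substitute:
1 = 17 − 4·4
1 = −4·395 + 93·17
1 = 93·412 − 97·395
1 = −97·1219 + 287·412
1 = 287·6507 − 1532·1219
1 = −1532·20740 + 4883·6507
6507⁻¹ ≡ 4883 (mod 20740), so k ≡ 4883·20013 ≡ 17339 (mod 20740).
x = 2303 + 6507·17339 = 112827176.

112827176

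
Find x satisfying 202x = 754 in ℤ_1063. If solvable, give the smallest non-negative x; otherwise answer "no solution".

330

First find gcd(202, 1063):
1063 = 5·202 + 53
202 = 3·53 + 43
53 = 1·43 + 10
43 = 4·10 + 3
10 = 3·3 + 1
3 = 3·1 + 0
gcd = 1, so a unique solution mod 1063 exists.
Back-substitute for the Bézout coefficients:
1 = 10 − 3·3
1 = −3·43 + 13·10
1 = 13·53 − 16·43
1 = −16·202 + 61·53
1 = 61·1063 − 321·202
So 202·(-321) ≡ 1 (mod 1063), giving 202⁻¹ ≡ 742.
x ≡ 202⁻¹·754 ≡ 742·754 ≡ 330 (mod 1063).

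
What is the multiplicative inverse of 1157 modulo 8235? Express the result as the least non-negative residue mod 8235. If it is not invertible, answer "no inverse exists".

Run Euclid on (8235, 1157):
8235 = 7·1157 + 136
1157 = 8·136 + 69
136 = 1·69 + 67
69 = 1·67 + 2
67 = 33·2 + 1
2 = 2·1 + 0
Since gcd(1157, 8235) = 1, back-substitute to write 1 as a combination:
1 = 67 − 33·2
1 = −33·69 + 34·67
1 = 34·136 − 67·69
1 = −67·1157 + 570·136
1 = 570·8235 − 4057·1157
Hence 1157⁻¹ ≡ -4057 ≡ 4178 (mod 8235).

4178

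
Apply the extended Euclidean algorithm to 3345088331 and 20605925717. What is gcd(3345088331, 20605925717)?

13

Apply Euclid's algorithm to 20605925717 and 3345088331:
20605925717 = 6·3345088331 + 535395731
3345088331 = 6·535395731 + 132713945
535395731 = 4·132713945 + 4539951
132713945 = 29·4539951 + 1055366
4539951 = 4·1055366 + 318487
1055366 = 3·318487 + 99905
318487 = 3·99905 + 18772
99905 = 5·18772 + 6045
18772 = 3·6045 + 637
6045 = 9·637 + 312
637 = 2·312 + 13
312 = 24·13 + 0
gcd(3345088331, 20605925717) = 13.
Back-substituting:
13 = 637 − 2·312
13 = −2·6045 + 19·637
13 = 19·18772 − 59·6045
13 = −59·99905 + 314·18772
13 = 314·318487 − 1001·99905
13 = −1001·1055366 + 3317·318487
13 = 3317·4539951 − 14269·1055366
13 = −14269·132713945 + 417118·4539951
13 = 417118·535395731 − 1682741·132713945
13 = −1682741·3345088331 + 10513564·535395731
13 = 10513564·20605925717 − 64764125·3345088331
So 13 = (10513564)·20605925717 + (-64764125)·3345088331.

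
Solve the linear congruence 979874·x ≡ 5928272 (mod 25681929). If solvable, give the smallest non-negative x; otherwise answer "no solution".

First find gcd(979874, 25681929):
25681929 = 26×979874 + 205205
979874 = 4×205205 + 159054
205205 = 1×159054 + 46151
159054 = 3×46151 + 20601
46151 = 2×20601 + 4949
20601 = 4×4949 + 805
4949 = 6×805 + 119
805 = 6×119 + 91
119 = 1×91 + 28
91 = 3×28 + 7
28 = 4×7 + 0
gcd = 7 and 7 | 5928272, so solutions exist. Divide through by 7: 139982x ≡ 846896 (mod 3668847).
Now find 139982⁻¹ mod 3668847:
3668847 = 26·139982 + 29315
139982 = 4·29315 + 22722
29315 = 1·22722 + 6593
22722 = 3·6593 + 2943
6593 = 2·2943 + 707
2943 = 4·707 + 115
707 = 6·115 + 17
115 = 6·17 + 13
17 = 1·13 + 4
13 = 3·4 + 1
4 = 4·1 + 0
Back-substitute:
1 = 13 − 3·4
1 = −3·17 + 4·13
1 = 4·115 − 27·17
1 = −27·707 + 166·115
1 = 166·2943 − 691·707
1 = −691·6593 + 1548·2943
1 = 1548·22722 − 5335·6593
1 = −5335·29315 + 6883·22722
1 = 6883·139982 − 32867·29315
1 = −32867·3668847 + 861425·139982
So 139982⁻¹ ≡ 861425 (mod 3668847).
Then x ≡ 861425·846896 ≡ 1836238 (mod 3668847); the smallest non-negative solution is x = 1836238.

1836238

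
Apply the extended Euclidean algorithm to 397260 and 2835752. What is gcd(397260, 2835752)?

Euclidean algorithm:
2835752 = 7×397260 + 54932
397260 = 7×54932 + 12736
54932 = 4×12736 + 3988
12736 = 3×3988 + 772
3988 = 5×772 + 128
772 = 6×128 + 4
128 = 32×4 + 0
gcd(397260, 2835752) = 4.
Working backward:
4 = 772 − 6·128
4 = −6·3988 + 31·772
4 = 31·12736 − 99·3988
4 = −99·54932 + 427·12736
4 = 427·397260 − 3088·54932
4 = −3088·2835752 + 22043·397260
So 4 = (-3088)·2835752 + (22043)·397260.

4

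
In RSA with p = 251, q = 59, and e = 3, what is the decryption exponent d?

φ(n) = (p−1)(q−1) = 250·58 = 14500.
Need d with 3·d ≡ 1 (mod 14500). Apply the extended Euclidean algorithm:
14500 = 4833×3 + 1
3 = 3×1 + 0
Back-substitute:
1 = 14500 − 4833·3
So 3·(-4833) ≡ 1 (mod 14500), hence d ≡ -4833 ≡ 9667 (mod 14500).

9667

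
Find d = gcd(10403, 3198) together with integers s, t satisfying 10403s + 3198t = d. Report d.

Apply Euclid's algorithm to 10403 and 3198:
10403 = 3·3198 + 809
3198 = 3·809 + 771
809 = 1·771 + 38
771 = 20·38 + 11
38 = 3·11 + 5
11 = 2·5 + 1
5 = 5·1 + 0
gcd(10403, 3198) = 1.
Back-substituting:
1 = 11 − 2·5
1 = −2·38 + 7·11
1 = 7·771 − 142·38
1 = −142·809 + 149·771
1 = 149·3198 − 589·809
1 = −589·10403 + 1916·3198
So 1 = (-589)·10403 + (1916)·3198.

1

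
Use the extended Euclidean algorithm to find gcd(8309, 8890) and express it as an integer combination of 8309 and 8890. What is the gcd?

Apply Euclid's algorithm to 8890 and 8309:
8890 = 1×8309 + 581
8309 = 14×581 + 175
581 = 3×175 + 56
175 = 3×56 + 7
56 = 8×7 + 0
gcd(8309, 8890) = 7.
Working backward:
7 = 175 − 3·56
7 = −3·581 + 10·175
7 = 10·8309 − 143·581
7 = −143·8890 + 153·8309
So 7 = (-143)·8890 + (153)·8309.

7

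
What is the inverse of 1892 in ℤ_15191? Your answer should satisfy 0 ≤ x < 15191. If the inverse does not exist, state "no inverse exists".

Compute gcd(1892, 15191):
15191 = 8·1892 + 55
1892 = 34·55 + 22
55 = 2·22 + 11
22 = 2·11 + 0
The gcd is 11, not 1, hence no inverse exists.

no inverse exists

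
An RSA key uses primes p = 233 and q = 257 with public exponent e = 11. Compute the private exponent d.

φ(n) = (p−1)(q−1) = 232·256 = 59392.
Need d with 11·d ≡ 1 (mod 59392). Apply the extended Euclidean algorithm:
59392 = 5399×11 + 3
11 = 3×3 + 2
3 = 1×2 + 1
2 = 2×1 + 0
Back-substitute:
1 = 3 − 2
1 = −11 + 4·3
1 = 4·59392 − 21597·11
So 11·(-21597) ≡ 1 (mod 59392), hence d ≡ -21597 ≡ 37795 (mod 59392).

37795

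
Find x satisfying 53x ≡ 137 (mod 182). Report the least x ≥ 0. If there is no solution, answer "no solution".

First find gcd(53, 182):
182 = 3*53 + 23
53 = 2*23 + 7
23 = 3*7 + 2
7 = 3*2 + 1
2 = 2*1 + 0
gcd = 1, so a unique solution mod 182 exists.
Back-substitute for the Bézout coefficients:
1 = 7 − 3·2
1 = −3·23 + 10·7
1 = 10·53 − 23·23
1 = −23·182 + 79·53
So 53·(79) ≡ 1 (mod 182), giving 53⁻¹ ≡ 79.
x ≡ 53⁻¹·137 ≡ 79·137 ≡ 85 (mod 182).

85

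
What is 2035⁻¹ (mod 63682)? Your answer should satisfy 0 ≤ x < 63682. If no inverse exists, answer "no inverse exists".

12267

Run Euclid on (63682, 2035):
63682 = 31*2035 + 597
2035 = 3*597 + 244
597 = 2*244 + 109
244 = 2*109 + 26
109 = 4*26 + 5
26 = 5*5 + 1
5 = 5*1 + 0
Since gcd(2035, 63682) = 1, back-substitute to write 1 as a combination:
1 = 26 − 5·5
1 = −5·109 + 21·26
1 = 21·244 − 47·109
1 = −47·597 + 115·244
1 = 115·2035 − 392·597
1 = −392·63682 + 12267·2035
So 2035·12267 ≡ 1 (mod 63682).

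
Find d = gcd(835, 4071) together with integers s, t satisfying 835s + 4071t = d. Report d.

1

Apply Euclid's algorithm to 4071 and 835:
4071 = 4*835 + 731
835 = 1*731 + 104
731 = 7*104 + 3
104 = 34*3 + 2
3 = 1*2 + 1
2 = 2*1 + 0
gcd(835, 4071) = 1.
Express as a combination:
1 = 3 − 2
1 = −104 + 35·3
1 = 35·731 − 246·104
1 = −246·835 + 281·731
1 = 281·4071 − 1370·835
So 1 = (281)·4071 + (-1370)·835.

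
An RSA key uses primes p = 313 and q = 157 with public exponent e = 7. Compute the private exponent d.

41719

φ(n) = (p−1)(q−1) = 312·156 = 48672.
Need d with 7·d ≡ 1 (mod 48672). Apply the extended Euclidean algorithm:
48672 = 6953×7 + 1
7 = 7×1 + 0
Back-substitute:
1 = 48672 − 6953·7
So 7·(-6953) ≡ 1 (mod 48672), hence d ≡ -6953 ≡ 41719 (mod 48672).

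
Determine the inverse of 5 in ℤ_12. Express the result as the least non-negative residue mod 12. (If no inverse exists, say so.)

Apply the Euclidean algorithm to 12 and 5:
12 = 2*5 + 2
5 = 2*2 + 1
2 = 2*1 + 0
The gcd is 1. Working backward:
1 = 5 − 2·2
1 = −2·12 + 5·5
So 5·5 ≡ 1 (mod 12).

5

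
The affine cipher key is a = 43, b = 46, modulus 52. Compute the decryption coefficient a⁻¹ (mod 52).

23

gcd(52, 43) by repeated division:
52 = 1×43 + 9
43 = 4×9 + 7
9 = 1×7 + 2
7 = 3×2 + 1
2 = 2×1 + 0
gcd = 1, so the inverse exists. Back-substitute:
1 = 7 − 3·2
1 = −3·9 + 4·7
1 = 4·43 − 19·9
1 = −19·52 + 23·43
So 43·23 ≡ 1 (mod 52).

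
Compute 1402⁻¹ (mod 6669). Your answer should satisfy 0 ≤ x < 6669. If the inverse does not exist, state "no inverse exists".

6493

Apply the Euclidean algorithm to 6669 and 1402:
6669 = 4*1402 + 1061
1402 = 1*1061 + 341
1061 = 3*341 + 38
341 = 8*38 + 37
38 = 1*37 + 1
37 = 37*1 + 0
The gcd is 1. Working backward:
1 = 38 − 37
1 = −341 + 9·38
1 = 9·1061 − 28·341
1 = −28·1402 + 37·1061
1 = 37·6669 − 176·1402
Hence 1402⁻¹ ≡ -176 ≡ 6493 (mod 6669).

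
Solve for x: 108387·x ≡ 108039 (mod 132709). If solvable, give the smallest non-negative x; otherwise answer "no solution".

28494

First find gcd(108387, 132709):
132709 = 1·108387 + 24322
108387 = 4·24322 + 11099
24322 = 2·11099 + 2124
11099 = 5·2124 + 479
2124 = 4·479 + 208
479 = 2·208 + 63
208 = 3·63 + 19
63 = 3·19 + 6
19 = 3·6 + 1
6 = 6·1 + 0
gcd = 1, so a unique solution mod 132709 exists.
Back-substitute for the Bézout coefficients:
1 = 19 − 3·6
1 = −3·63 + 10·19
1 = 10·208 − 33·63
1 = −33·479 + 76·208
1 = 76·2124 − 337·479
1 = −337·11099 + 1761·2124
1 = 1761·24322 − 3859·11099
1 = −3859·108387 + 17197·24322
1 = 17197·132709 − 21056·108387
So 108387·(-21056) ≡ 1 (mod 132709), giving 108387⁻¹ ≡ 111653.
x ≡ 108387⁻¹·108039 ≡ 111653·108039 ≡ 28494 (mod 132709).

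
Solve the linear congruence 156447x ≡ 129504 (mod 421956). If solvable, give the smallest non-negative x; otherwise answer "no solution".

no solution

gcd(156447, 421956):
421956 = 2×156447 + 109062
156447 = 1×109062 + 47385
109062 = 2×47385 + 14292
47385 = 3×14292 + 4509
14292 = 3×4509 + 765
4509 = 5×765 + 684
765 = 1×684 + 81
684 = 8×81 + 36
81 = 2×36 + 9
36 = 4×9 + 0
gcd = 9, but 9 ∤ 129504, so the congruence has no solution.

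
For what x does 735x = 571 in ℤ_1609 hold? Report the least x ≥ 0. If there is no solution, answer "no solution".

First find gcd(735, 1609):
1609 = 2×735 + 139
735 = 5×139 + 40
139 = 3×40 + 19
40 = 2×19 + 2
19 = 9×2 + 1
2 = 2×1 + 0
gcd = 1, so a unique solution mod 1609 exists.
Back-substitute for the Bézout coefficients:
1 = 19 − 9·2
1 = −9·40 + 19·19
1 = 19·139 − 66·40
1 = −66·735 + 349·139
1 = 349·1609 − 764·735
So 735·(-764) ≡ 1 (mod 1609), giving 735⁻¹ ≡ 845.
x ≡ 735⁻¹·571 ≡ 845·571 ≡ 1404 (mod 1609).

1404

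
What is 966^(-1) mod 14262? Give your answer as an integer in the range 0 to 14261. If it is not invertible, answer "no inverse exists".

Compute gcd(966, 14262):
14262 = 14·966 + 738
966 = 1·738 + 228
738 = 3·228 + 54
228 = 4·54 + 12
54 = 4·12 + 6
12 = 2·6 + 0
gcd(966, 14262) = 6 ≠ 1, so 966 has no multiplicative inverse modulo 14262.

no inverse exists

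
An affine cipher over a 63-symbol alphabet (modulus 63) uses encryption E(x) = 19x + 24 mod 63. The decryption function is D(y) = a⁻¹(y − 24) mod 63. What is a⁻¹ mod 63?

10

gcd(63, 19) by repeated division:
63 = 3*19 + 6
19 = 3*6 + 1
6 = 6*1 + 0
Since gcd(19, 63) = 1, back-substitute to write 1 as a combination:
1 = 19 − 3·6
1 = −3·63 + 10·19
So 19·10 ≡ 1 (mod 63).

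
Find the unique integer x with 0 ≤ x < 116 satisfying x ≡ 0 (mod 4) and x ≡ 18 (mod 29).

Write x = 0 + 4·k. Then 4·k ≡ 18 − 0 ≡ 18 (mod 29).
Need 4⁻¹ mod 29. Extended Euclid on (29, 4):
29 = 7·4 + 1
4 = 4·1 + 0
Back-substitute:
1 = 29 − 7·4
4⁻¹ ≡ 22 (mod 29), so k ≡ 22·18 ≡ 19 (mod 29).
x = 0 + 4·19 = 76.

76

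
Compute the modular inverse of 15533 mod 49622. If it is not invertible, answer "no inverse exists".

28135

gcd(49622, 15533) by repeated division:
49622 = 3·15533 + 3023
15533 = 5·3023 + 418
3023 = 7·418 + 97
418 = 4·97 + 30
97 = 3·30 + 7
30 = 4·7 + 2
7 = 3·2 + 1
2 = 2·1 + 0
Since gcd(15533, 49622) = 1, back-substitute to write 1 as a combination:
1 = 7 − 3·2
1 = −3·30 + 13·7
1 = 13·97 − 42·30
1 = −42·418 + 181·97
1 = 181·3023 − 1309·418
1 = −1309·15533 + 6726·3023
1 = 6726·49622 − 21487·15533
So 15533·(-21487) ≡ 1 (mod 49622), and -21487 ≡ 28135 (mod 49622).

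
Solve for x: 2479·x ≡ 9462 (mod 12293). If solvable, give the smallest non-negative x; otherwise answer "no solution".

7695

First find gcd(2479, 12293):
12293 = 4×2479 + 2377
2479 = 1×2377 + 102
2377 = 23×102 + 31
102 = 3×31 + 9
31 = 3×9 + 4
9 = 2×4 + 1
4 = 4×1 + 0
gcd = 1, so a unique solution mod 12293 exists.
Back-substitute for the Bézout coefficients:
1 = 9 − 2·4
1 = −2·31 + 7·9
1 = 7·102 − 23·31
1 = −23·2377 + 536·102
1 = 536·2479 − 559·2377
1 = −559·12293 + 2772·2479
So 2479·(2772) ≡ 1 (mod 12293), giving 2479⁻¹ ≡ 2772.
x ≡ 2479⁻¹·9462 ≡ 2772·9462 ≡ 7695 (mod 12293).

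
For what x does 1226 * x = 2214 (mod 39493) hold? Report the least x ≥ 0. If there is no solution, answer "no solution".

11985

First find gcd(1226, 39493):
39493 = 32×1226 + 261
1226 = 4×261 + 182
261 = 1×182 + 79
182 = 2×79 + 24
79 = 3×24 + 7
24 = 3×7 + 3
7 = 2×3 + 1
3 = 3×1 + 0
gcd = 1, so a unique solution mod 39493 exists.
Back-substitute for the Bézout coefficients:
1 = 7 − 2·3
1 = −2·24 + 7·7
1 = 7·79 − 23·24
1 = −23·182 + 53·79
1 = 53·261 − 76·182
1 = −76·1226 + 357·261
1 = 357·39493 − 11500·1226
So 1226·(-11500) ≡ 1 (mod 39493), giving 1226⁻¹ ≡ 27993.
x ≡ 1226⁻¹·2214 ≡ 27993·2214 ≡ 11985 (mod 39493).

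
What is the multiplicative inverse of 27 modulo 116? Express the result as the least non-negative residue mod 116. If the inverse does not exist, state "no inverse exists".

43

Apply the Euclidean algorithm to 116 and 27:
116 = 4·27 + 8
27 = 3·8 + 3
8 = 2·3 + 2
3 = 1·2 + 1
2 = 2·1 + 0
Since gcd(27, 116) = 1, back-substitute to write 1 as a combination:
1 = 3 − 2
1 = −8 + 3·3
1 = 3·27 − 10·8
1 = −10·116 + 43·27
So 27·43 ≡ 1 (mod 116).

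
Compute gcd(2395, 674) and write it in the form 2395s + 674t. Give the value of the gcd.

1

Euclidean algorithm:
2395 = 3*674 + 373
674 = 1*373 + 301
373 = 1*301 + 72
301 = 4*72 + 13
72 = 5*13 + 7
13 = 1*7 + 6
7 = 1*6 + 1
6 = 6*1 + 0
gcd(2395, 674) = 1.
Back-substituting:
1 = 7 − 6
1 = −13 + 2·7
1 = 2·72 − 11·13
1 = −11·301 + 46·72
1 = 46·373 − 57·301
1 = −57·674 + 103·373
1 = 103·2395 − 366·674
So 1 = (103)·2395 + (-366)·674.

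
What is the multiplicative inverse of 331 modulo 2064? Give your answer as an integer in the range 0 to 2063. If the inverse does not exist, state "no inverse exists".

979

gcd(2064, 331) by repeated division:
2064 = 6*331 + 78
331 = 4*78 + 19
78 = 4*19 + 2
19 = 9*2 + 1
2 = 2*1 + 0
Since gcd(331, 2064) = 1, back-substitute to write 1 as a combination:
1 = 19 − 9·2
1 = −9·78 + 37·19
1 = 37·331 − 157·78
1 = −157·2064 + 979·331
So 331·979 ≡ 1 (mod 2064).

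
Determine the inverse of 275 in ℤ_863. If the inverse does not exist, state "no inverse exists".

Extended Euclidean algorithm:
863 = 3·275 + 38
275 = 7·38 + 9
38 = 4·9 + 2
9 = 4·2 + 1
2 = 2·1 + 0
Since gcd(275, 863) = 1, back-substitute to write 1 as a combination:
1 = 9 − 4·2
1 = −4·38 + 17·9
1 = 17·275 − 123·38
1 = −123·863 + 386·275
So 275·386 ≡ 1 (mod 863).

386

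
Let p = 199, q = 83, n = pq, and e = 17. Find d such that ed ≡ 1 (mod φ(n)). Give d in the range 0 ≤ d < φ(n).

φ(n) = (p−1)(q−1) = 198·82 = 16236.
Need d with 17·d ≡ 1 (mod 16236). Apply the extended Euclidean algorithm:
16236 = 955*17 + 1
17 = 17*1 + 0
Back-substitute:
1 = 16236 − 955·17
So 17·(-955) ≡ 1 (mod 16236), hence d ≡ -955 ≡ 15281 (mod 16236).

15281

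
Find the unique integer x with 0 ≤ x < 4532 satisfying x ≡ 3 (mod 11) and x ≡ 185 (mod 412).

Write x = 3 + 11·k. Then 11·k ≡ 185 − 3 ≡ 182 (mod 412).
Need 11⁻¹ mod 412. Extended Euclid on (412, 11):
412 = 37·11 + 5
11 = 2·5 + 1
5 = 5·1 + 0
Back-substitute:
1 = 11 − 2·5
1 = −2·412 + 75·11
11⁻¹ ≡ 75 (mod 412), so k ≡ 75·182 ≡ 54 (mod 412).
x = 3 + 11·54 = 597.

597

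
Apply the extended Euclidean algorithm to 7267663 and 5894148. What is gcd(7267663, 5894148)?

13

Euclidean algorithm:
7267663 = 1·5894148 + 1373515
5894148 = 4·1373515 + 400088
1373515 = 3·400088 + 173251
400088 = 2·173251 + 53586
173251 = 3·53586 + 12493
53586 = 4·12493 + 3614
12493 = 3·3614 + 1651
3614 = 2·1651 + 312
1651 = 5·312 + 91
312 = 3·91 + 39
91 = 2·39 + 13
39 = 3·13 + 0
gcd(7267663, 5894148) = 13.
Working backward:
13 = 91 − 2·39
13 = −2·312 + 7·91
13 = 7·1651 − 37·312
13 = −37·3614 + 81·1651
13 = 81·12493 − 280·3614
13 = −280·53586 + 1201·12493
13 = 1201·173251 − 3883·53586
13 = −3883·400088 + 8967·173251
13 = 8967·1373515 − 30784·400088
13 = −30784·5894148 + 132103·1373515
13 = 132103·7267663 − 162887·5894148
So 13 = (132103)·7267663 + (-162887)·5894148.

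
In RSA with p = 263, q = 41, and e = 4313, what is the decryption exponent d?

φ(n) = (p−1)(q−1) = 262·40 = 10480.
Need d with 4313·d ≡ 1 (mod 10480). Apply the extended Euclidean algorithm:
10480 = 2*4313 + 1854
4313 = 2*1854 + 605
1854 = 3*605 + 39
605 = 15*39 + 20
39 = 1*20 + 19
20 = 1*19 + 1
19 = 19*1 + 0
Back-substitute:
1 = 20 − 19
1 = −39 + 2·20
1 = 2·605 − 31·39
1 = −31·1854 + 95·605
1 = 95·4313 − 221·1854
1 = −221·10480 + 537·4313
So 4313·537 ≡ 1 (mod 10480), hence d = 537.

537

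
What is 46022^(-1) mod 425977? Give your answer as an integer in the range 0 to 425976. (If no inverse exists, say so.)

374190

gcd(425977, 46022) by repeated division:
425977 = 9*46022 + 11779
46022 = 3*11779 + 10685
11779 = 1*10685 + 1094
10685 = 9*1094 + 839
1094 = 1*839 + 255
839 = 3*255 + 74
255 = 3*74 + 33
74 = 2*33 + 8
33 = 4*8 + 1
8 = 8*1 + 0
gcd = 1, so the inverse exists. Back-substitute:
1 = 33 − 4·8
1 = −4·74 + 9·33
1 = 9·255 − 31·74
1 = −31·839 + 102·255
1 = 102·1094 − 133·839
1 = −133·10685 + 1299·1094
1 = 1299·11779 − 1432·10685
1 = −1432·46022 + 5595·11779
1 = 5595·425977 − 51787·46022
Thus 46022·(-51787) ≡ 1 (mod 425977); reducing, -51787 mod 425977 = 374190.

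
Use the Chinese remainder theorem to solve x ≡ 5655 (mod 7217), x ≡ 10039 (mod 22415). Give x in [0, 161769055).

107445134

Write x = 5655 + 7217·k. Then 7217·k ≡ 10039 − 5655 ≡ 4384 (mod 22415).
Need 7217⁻¹ mod 22415. Extended Euclid on (22415, 7217):
22415 = 3×7217 + 764
7217 = 9×764 + 341
764 = 2×341 + 82
341 = 4×82 + 13
82 = 6×13 + 4
13 = 3×4 + 1
4 = 4×1 + 0
Back-substitute:
1 = 13 − 3·4
1 = −3·82 + 19·13
1 = 19·341 − 79·82
1 = −79·764 + 177·341
1 = 177·7217 − 1672·764
1 = −1672·22415 + 5193·7217
7217⁻¹ ≡ 5193 (mod 22415), so k ≡ 5193·4384 ≡ 14887 (mod 22415).
x = 5655 + 7217·14887 = 107445134.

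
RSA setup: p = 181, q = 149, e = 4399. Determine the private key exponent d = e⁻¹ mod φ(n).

φ(n) = (p−1)(q−1) = 180·148 = 26640.
Need d with 4399·d ≡ 1 (mod 26640). Apply the extended Euclidean algorithm:
26640 = 6*4399 + 246
4399 = 17*246 + 217
246 = 1*217 + 29
217 = 7*29 + 14
29 = 2*14 + 1
14 = 14*1 + 0
Back-substitute:
1 = 29 − 2·14
1 = −2·217 + 15·29
1 = 15·246 − 17·217
1 = −17·4399 + 304·246
1 = 304·26640 − 1841·4399
So 4399·(-1841) ≡ 1 (mod 26640), hence d ≡ -1841 ≡ 24799 (mod 26640).

24799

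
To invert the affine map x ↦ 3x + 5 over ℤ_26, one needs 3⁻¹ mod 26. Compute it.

9

Run Euclid on (26, 3):
26 = 8×3 + 2
3 = 1×2 + 1
2 = 2×1 + 0
gcd = 1, so the inverse exists. Back-substitute:
1 = 3 − 2
1 = −26 + 9·3
So 3·9 ≡ 1 (mod 26).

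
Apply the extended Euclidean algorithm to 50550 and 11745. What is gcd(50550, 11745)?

15

Repeated division:
50550 = 4·11745 + 3570
11745 = 3·3570 + 1035
3570 = 3·1035 + 465
1035 = 2·465 + 105
465 = 4·105 + 45
105 = 2·45 + 15
45 = 3·15 + 0
gcd(50550, 11745) = 15.
Working backward:
15 = 105 − 2·45
15 = −2·465 + 9·105
15 = 9·1035 − 20·465
15 = −20·3570 + 69·1035
15 = 69·11745 − 227·3570
15 = −227·50550 + 977·11745
So 15 = (-227)·50550 + (977)·11745.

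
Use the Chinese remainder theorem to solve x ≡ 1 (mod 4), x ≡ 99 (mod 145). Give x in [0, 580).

389

Write x = 1 + 4·k. Then 4·k ≡ 99 − 1 ≡ 98 (mod 145).
Need 4⁻¹ mod 145. Extended Euclid on (145, 4):
145 = 36*4 + 1
4 = 4*1 + 0
Back-substitute:
1 = 145 − 36·4
4⁻¹ ≡ 109 (mod 145), so k ≡ 109·98 ≡ 97 (mod 145).
x = 1 + 4·97 = 389.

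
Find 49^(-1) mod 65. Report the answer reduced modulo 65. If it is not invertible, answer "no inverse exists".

4

Apply the Euclidean algorithm to 65 and 49:
65 = 1×49 + 16
49 = 3×16 + 1
16 = 16×1 + 0
The gcd is 1. Working backward:
1 = 49 − 3·16
1 = −3·65 + 4·49
So 49·4 ≡ 1 (mod 65).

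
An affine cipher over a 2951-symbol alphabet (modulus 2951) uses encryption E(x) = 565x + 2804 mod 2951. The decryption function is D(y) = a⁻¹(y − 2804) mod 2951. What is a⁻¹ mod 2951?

726

gcd(2951, 565) by repeated division:
2951 = 5·565 + 126
565 = 4·126 + 61
126 = 2·61 + 4
61 = 15·4 + 1
4 = 4·1 + 0
gcd = 1, so the inverse exists. Back-substitute:
1 = 61 − 15·4
1 = −15·126 + 31·61
1 = 31·565 − 139·126
1 = −139·2951 + 726·565
So 565·726 ≡ 1 (mod 2951).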